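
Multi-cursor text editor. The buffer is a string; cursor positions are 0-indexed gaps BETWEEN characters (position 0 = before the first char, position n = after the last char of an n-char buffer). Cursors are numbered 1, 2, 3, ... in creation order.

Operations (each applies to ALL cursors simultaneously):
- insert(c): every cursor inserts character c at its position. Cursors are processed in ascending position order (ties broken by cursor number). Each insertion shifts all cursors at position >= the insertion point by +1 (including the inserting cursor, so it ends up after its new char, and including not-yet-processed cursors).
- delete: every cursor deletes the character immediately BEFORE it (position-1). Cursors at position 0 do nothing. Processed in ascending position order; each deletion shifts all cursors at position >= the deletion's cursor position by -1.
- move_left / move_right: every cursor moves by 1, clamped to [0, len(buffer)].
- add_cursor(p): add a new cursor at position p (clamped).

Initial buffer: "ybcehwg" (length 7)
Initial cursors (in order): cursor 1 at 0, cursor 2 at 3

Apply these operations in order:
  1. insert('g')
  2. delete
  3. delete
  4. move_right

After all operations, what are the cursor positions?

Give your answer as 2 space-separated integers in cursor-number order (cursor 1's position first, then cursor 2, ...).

After op 1 (insert('g')): buffer="gybcgehwg" (len 9), cursors c1@1 c2@5, authorship 1...2....
After op 2 (delete): buffer="ybcehwg" (len 7), cursors c1@0 c2@3, authorship .......
After op 3 (delete): buffer="ybehwg" (len 6), cursors c1@0 c2@2, authorship ......
After op 4 (move_right): buffer="ybehwg" (len 6), cursors c1@1 c2@3, authorship ......

Answer: 1 3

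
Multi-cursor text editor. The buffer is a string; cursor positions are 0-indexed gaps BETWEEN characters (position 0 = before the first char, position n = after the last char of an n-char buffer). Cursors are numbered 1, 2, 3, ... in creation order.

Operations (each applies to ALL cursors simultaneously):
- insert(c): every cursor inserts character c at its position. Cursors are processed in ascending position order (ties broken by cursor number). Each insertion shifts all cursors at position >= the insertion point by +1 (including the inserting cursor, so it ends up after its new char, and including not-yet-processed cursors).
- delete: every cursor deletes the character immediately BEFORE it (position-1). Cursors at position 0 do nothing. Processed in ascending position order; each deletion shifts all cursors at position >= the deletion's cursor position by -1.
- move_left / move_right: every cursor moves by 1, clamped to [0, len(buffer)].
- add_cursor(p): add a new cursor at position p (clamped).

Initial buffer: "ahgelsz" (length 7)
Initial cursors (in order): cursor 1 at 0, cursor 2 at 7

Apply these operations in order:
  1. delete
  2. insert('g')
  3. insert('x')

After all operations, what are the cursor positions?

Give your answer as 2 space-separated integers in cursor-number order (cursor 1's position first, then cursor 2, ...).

Answer: 2 10

Derivation:
After op 1 (delete): buffer="ahgels" (len 6), cursors c1@0 c2@6, authorship ......
After op 2 (insert('g')): buffer="gahgelsg" (len 8), cursors c1@1 c2@8, authorship 1......2
After op 3 (insert('x')): buffer="gxahgelsgx" (len 10), cursors c1@2 c2@10, authorship 11......22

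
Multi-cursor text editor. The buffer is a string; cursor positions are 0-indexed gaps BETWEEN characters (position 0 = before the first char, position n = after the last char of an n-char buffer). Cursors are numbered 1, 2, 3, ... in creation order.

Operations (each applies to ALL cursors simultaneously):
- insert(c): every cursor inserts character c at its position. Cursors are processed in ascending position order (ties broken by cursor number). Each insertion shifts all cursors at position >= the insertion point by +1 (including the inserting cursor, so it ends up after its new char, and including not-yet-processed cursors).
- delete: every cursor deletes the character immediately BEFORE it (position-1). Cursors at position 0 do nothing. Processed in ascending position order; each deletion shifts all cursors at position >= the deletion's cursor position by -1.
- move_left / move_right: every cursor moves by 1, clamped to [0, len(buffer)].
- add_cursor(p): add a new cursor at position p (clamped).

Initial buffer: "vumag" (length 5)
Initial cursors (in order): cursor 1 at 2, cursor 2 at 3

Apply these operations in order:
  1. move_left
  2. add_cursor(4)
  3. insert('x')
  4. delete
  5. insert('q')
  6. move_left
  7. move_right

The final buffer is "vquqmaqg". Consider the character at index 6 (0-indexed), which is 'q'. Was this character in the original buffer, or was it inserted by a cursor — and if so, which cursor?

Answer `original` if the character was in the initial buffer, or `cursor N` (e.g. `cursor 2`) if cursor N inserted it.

Answer: cursor 3

Derivation:
After op 1 (move_left): buffer="vumag" (len 5), cursors c1@1 c2@2, authorship .....
After op 2 (add_cursor(4)): buffer="vumag" (len 5), cursors c1@1 c2@2 c3@4, authorship .....
After op 3 (insert('x')): buffer="vxuxmaxg" (len 8), cursors c1@2 c2@4 c3@7, authorship .1.2..3.
After op 4 (delete): buffer="vumag" (len 5), cursors c1@1 c2@2 c3@4, authorship .....
After op 5 (insert('q')): buffer="vquqmaqg" (len 8), cursors c1@2 c2@4 c3@7, authorship .1.2..3.
After op 6 (move_left): buffer="vquqmaqg" (len 8), cursors c1@1 c2@3 c3@6, authorship .1.2..3.
After op 7 (move_right): buffer="vquqmaqg" (len 8), cursors c1@2 c2@4 c3@7, authorship .1.2..3.
Authorship (.=original, N=cursor N): . 1 . 2 . . 3 .
Index 6: author = 3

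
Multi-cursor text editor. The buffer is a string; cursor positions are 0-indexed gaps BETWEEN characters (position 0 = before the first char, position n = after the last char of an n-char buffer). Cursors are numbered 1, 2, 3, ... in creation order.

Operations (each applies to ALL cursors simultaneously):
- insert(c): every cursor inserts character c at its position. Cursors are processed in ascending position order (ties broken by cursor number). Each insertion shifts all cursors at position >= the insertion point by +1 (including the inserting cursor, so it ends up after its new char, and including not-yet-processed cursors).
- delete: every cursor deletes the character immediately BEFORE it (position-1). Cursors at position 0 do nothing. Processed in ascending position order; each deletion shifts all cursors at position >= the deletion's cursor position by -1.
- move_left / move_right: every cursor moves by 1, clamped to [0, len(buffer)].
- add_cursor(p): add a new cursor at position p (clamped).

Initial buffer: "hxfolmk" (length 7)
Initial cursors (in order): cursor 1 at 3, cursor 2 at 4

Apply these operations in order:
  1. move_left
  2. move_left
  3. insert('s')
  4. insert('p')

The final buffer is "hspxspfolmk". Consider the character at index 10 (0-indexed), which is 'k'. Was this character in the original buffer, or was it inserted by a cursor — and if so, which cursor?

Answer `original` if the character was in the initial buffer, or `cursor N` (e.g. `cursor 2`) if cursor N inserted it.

Answer: original

Derivation:
After op 1 (move_left): buffer="hxfolmk" (len 7), cursors c1@2 c2@3, authorship .......
After op 2 (move_left): buffer="hxfolmk" (len 7), cursors c1@1 c2@2, authorship .......
After op 3 (insert('s')): buffer="hsxsfolmk" (len 9), cursors c1@2 c2@4, authorship .1.2.....
After op 4 (insert('p')): buffer="hspxspfolmk" (len 11), cursors c1@3 c2@6, authorship .11.22.....
Authorship (.=original, N=cursor N): . 1 1 . 2 2 . . . . .
Index 10: author = original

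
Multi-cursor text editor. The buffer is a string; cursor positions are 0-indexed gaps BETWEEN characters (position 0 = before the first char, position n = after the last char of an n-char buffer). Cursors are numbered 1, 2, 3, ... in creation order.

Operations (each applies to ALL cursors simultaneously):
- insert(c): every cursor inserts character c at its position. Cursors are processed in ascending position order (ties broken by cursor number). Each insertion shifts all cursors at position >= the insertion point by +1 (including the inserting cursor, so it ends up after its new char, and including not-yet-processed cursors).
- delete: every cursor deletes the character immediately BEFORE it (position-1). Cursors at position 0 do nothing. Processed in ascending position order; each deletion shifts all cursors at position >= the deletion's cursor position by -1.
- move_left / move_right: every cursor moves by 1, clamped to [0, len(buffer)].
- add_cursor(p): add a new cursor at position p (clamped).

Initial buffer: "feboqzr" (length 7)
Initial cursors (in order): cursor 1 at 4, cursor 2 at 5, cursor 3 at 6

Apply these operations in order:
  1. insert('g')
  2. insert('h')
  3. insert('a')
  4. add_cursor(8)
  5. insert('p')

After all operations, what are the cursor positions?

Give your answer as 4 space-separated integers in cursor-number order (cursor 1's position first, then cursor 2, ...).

Answer: 8 14 19 10

Derivation:
After op 1 (insert('g')): buffer="febogqgzgr" (len 10), cursors c1@5 c2@7 c3@9, authorship ....1.2.3.
After op 2 (insert('h')): buffer="feboghqghzghr" (len 13), cursors c1@6 c2@9 c3@12, authorship ....11.22.33.
After op 3 (insert('a')): buffer="feboghaqghazghar" (len 16), cursors c1@7 c2@11 c3@15, authorship ....111.222.333.
After op 4 (add_cursor(8)): buffer="feboghaqghazghar" (len 16), cursors c1@7 c4@8 c2@11 c3@15, authorship ....111.222.333.
After op 5 (insert('p')): buffer="feboghapqpghapzghapr" (len 20), cursors c1@8 c4@10 c2@14 c3@19, authorship ....1111.42222.3333.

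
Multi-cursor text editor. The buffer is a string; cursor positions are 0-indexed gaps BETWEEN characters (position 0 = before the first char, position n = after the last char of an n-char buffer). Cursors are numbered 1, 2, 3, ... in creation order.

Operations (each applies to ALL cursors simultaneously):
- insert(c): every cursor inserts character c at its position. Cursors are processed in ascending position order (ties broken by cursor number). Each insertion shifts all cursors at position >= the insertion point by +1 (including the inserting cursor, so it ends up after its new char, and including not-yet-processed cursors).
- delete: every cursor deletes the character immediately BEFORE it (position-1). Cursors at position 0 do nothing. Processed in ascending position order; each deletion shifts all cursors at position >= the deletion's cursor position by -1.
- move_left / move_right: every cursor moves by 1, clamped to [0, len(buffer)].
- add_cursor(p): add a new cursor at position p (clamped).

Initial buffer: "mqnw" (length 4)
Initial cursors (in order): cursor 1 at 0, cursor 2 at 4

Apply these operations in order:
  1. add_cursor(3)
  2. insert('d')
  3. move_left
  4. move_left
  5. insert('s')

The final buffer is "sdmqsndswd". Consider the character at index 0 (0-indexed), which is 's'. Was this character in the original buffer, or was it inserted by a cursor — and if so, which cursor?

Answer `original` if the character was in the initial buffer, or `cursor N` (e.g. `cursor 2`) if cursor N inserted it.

After op 1 (add_cursor(3)): buffer="mqnw" (len 4), cursors c1@0 c3@3 c2@4, authorship ....
After op 2 (insert('d')): buffer="dmqndwd" (len 7), cursors c1@1 c3@5 c2@7, authorship 1...3.2
After op 3 (move_left): buffer="dmqndwd" (len 7), cursors c1@0 c3@4 c2@6, authorship 1...3.2
After op 4 (move_left): buffer="dmqndwd" (len 7), cursors c1@0 c3@3 c2@5, authorship 1...3.2
After op 5 (insert('s')): buffer="sdmqsndswd" (len 10), cursors c1@1 c3@5 c2@8, authorship 11..3.32.2
Authorship (.=original, N=cursor N): 1 1 . . 3 . 3 2 . 2
Index 0: author = 1

Answer: cursor 1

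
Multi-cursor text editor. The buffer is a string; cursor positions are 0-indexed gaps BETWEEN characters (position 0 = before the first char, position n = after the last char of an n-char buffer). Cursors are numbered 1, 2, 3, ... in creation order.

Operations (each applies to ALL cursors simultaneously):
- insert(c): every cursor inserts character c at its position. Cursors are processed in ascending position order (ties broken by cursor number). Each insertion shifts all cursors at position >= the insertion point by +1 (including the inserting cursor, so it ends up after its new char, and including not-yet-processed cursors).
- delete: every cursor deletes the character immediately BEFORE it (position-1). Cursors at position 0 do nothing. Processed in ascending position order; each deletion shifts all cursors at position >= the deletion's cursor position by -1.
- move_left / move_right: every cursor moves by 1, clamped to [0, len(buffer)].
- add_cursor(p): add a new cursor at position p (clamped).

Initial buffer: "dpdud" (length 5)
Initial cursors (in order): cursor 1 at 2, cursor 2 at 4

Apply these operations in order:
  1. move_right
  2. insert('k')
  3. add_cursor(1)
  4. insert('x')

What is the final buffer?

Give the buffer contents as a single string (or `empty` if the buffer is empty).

Answer: dxpdkxudkx

Derivation:
After op 1 (move_right): buffer="dpdud" (len 5), cursors c1@3 c2@5, authorship .....
After op 2 (insert('k')): buffer="dpdkudk" (len 7), cursors c1@4 c2@7, authorship ...1..2
After op 3 (add_cursor(1)): buffer="dpdkudk" (len 7), cursors c3@1 c1@4 c2@7, authorship ...1..2
After op 4 (insert('x')): buffer="dxpdkxudkx" (len 10), cursors c3@2 c1@6 c2@10, authorship .3..11..22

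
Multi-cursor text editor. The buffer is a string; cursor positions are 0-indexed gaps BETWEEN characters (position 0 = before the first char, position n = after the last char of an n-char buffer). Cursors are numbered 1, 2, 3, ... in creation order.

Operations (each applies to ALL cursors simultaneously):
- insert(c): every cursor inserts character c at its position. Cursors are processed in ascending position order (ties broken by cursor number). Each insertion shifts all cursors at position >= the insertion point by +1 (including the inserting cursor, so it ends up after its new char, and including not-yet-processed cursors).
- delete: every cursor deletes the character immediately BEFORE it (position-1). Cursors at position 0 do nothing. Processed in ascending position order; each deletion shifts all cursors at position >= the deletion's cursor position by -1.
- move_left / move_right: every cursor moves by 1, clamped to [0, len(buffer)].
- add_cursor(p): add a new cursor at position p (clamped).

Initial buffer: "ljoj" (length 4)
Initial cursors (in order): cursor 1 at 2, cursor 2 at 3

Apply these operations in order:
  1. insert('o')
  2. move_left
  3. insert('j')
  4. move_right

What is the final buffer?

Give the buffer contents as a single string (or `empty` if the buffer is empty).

After op 1 (insert('o')): buffer="ljoooj" (len 6), cursors c1@3 c2@5, authorship ..1.2.
After op 2 (move_left): buffer="ljoooj" (len 6), cursors c1@2 c2@4, authorship ..1.2.
After op 3 (insert('j')): buffer="ljjoojoj" (len 8), cursors c1@3 c2@6, authorship ..11.22.
After op 4 (move_right): buffer="ljjoojoj" (len 8), cursors c1@4 c2@7, authorship ..11.22.

Answer: ljjoojoj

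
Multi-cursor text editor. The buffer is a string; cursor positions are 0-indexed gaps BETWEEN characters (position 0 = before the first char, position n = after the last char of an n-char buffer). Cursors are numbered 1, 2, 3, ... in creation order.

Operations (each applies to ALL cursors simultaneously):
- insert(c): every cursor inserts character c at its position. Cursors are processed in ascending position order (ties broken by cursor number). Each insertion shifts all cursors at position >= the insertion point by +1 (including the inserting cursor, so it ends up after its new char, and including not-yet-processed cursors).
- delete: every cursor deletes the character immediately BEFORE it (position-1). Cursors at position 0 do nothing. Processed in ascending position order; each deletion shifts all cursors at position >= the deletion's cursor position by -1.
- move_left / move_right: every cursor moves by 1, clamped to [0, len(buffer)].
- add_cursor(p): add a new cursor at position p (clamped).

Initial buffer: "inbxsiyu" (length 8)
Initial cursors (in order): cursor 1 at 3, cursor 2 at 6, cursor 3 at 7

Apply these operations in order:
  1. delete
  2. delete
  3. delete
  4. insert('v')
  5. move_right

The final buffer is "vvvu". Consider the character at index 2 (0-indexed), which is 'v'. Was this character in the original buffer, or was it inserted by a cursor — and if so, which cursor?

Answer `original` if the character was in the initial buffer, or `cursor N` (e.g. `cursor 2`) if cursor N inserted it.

After op 1 (delete): buffer="inxsu" (len 5), cursors c1@2 c2@4 c3@4, authorship .....
After op 2 (delete): buffer="iu" (len 2), cursors c1@1 c2@1 c3@1, authorship ..
After op 3 (delete): buffer="u" (len 1), cursors c1@0 c2@0 c3@0, authorship .
After op 4 (insert('v')): buffer="vvvu" (len 4), cursors c1@3 c2@3 c3@3, authorship 123.
After op 5 (move_right): buffer="vvvu" (len 4), cursors c1@4 c2@4 c3@4, authorship 123.
Authorship (.=original, N=cursor N): 1 2 3 .
Index 2: author = 3

Answer: cursor 3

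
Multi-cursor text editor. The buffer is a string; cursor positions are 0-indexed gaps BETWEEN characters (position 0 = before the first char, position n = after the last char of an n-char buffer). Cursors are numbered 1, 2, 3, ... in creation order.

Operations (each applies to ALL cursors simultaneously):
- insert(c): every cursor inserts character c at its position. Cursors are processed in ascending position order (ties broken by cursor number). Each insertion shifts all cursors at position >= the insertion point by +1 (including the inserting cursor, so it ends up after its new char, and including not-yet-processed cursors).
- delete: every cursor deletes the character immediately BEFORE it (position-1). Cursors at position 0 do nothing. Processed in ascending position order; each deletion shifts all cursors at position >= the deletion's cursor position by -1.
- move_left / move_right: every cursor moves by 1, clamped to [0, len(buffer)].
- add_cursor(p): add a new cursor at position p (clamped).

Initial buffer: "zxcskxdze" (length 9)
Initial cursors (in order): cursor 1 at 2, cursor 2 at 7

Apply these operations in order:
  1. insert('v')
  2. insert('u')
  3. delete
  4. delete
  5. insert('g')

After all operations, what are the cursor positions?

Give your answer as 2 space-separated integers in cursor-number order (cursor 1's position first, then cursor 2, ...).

After op 1 (insert('v')): buffer="zxvcskxdvze" (len 11), cursors c1@3 c2@9, authorship ..1.....2..
After op 2 (insert('u')): buffer="zxvucskxdvuze" (len 13), cursors c1@4 c2@11, authorship ..11.....22..
After op 3 (delete): buffer="zxvcskxdvze" (len 11), cursors c1@3 c2@9, authorship ..1.....2..
After op 4 (delete): buffer="zxcskxdze" (len 9), cursors c1@2 c2@7, authorship .........
After op 5 (insert('g')): buffer="zxgcskxdgze" (len 11), cursors c1@3 c2@9, authorship ..1.....2..

Answer: 3 9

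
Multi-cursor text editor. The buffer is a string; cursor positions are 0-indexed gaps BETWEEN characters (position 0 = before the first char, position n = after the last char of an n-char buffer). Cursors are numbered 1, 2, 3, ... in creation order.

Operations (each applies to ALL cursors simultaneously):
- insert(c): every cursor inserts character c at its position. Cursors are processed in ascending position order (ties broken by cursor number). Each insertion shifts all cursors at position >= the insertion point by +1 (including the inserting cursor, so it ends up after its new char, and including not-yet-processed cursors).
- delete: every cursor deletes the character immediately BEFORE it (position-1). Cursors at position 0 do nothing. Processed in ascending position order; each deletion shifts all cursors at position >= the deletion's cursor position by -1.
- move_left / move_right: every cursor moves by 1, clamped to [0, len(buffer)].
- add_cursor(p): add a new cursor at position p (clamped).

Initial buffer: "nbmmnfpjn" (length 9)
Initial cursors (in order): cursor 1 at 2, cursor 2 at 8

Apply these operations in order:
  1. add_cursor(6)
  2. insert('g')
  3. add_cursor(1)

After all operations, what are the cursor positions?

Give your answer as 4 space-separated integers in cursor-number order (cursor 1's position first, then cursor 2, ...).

After op 1 (add_cursor(6)): buffer="nbmmnfpjn" (len 9), cursors c1@2 c3@6 c2@8, authorship .........
After op 2 (insert('g')): buffer="nbgmmnfgpjgn" (len 12), cursors c1@3 c3@8 c2@11, authorship ..1....3..2.
After op 3 (add_cursor(1)): buffer="nbgmmnfgpjgn" (len 12), cursors c4@1 c1@3 c3@8 c2@11, authorship ..1....3..2.

Answer: 3 11 8 1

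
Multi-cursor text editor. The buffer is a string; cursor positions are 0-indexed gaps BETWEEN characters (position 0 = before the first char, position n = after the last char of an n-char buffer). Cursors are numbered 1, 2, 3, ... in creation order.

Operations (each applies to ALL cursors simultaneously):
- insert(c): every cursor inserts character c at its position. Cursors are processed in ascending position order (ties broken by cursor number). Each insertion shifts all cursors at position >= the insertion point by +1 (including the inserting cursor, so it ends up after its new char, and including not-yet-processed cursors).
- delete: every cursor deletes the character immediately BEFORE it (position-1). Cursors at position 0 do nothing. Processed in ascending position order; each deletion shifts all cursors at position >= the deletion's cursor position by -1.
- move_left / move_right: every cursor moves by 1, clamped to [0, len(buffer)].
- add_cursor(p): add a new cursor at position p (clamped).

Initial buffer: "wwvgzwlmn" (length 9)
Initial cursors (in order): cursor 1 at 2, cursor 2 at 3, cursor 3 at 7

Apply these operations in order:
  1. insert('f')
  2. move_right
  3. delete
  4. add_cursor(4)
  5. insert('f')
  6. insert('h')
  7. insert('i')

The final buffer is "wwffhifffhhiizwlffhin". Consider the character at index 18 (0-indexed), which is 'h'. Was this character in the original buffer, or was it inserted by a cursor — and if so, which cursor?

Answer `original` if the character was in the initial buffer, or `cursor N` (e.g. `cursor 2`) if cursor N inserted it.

Answer: cursor 3

Derivation:
After op 1 (insert('f')): buffer="wwfvfgzwlfmn" (len 12), cursors c1@3 c2@5 c3@10, authorship ..1.2....3..
After op 2 (move_right): buffer="wwfvfgzwlfmn" (len 12), cursors c1@4 c2@6 c3@11, authorship ..1.2....3..
After op 3 (delete): buffer="wwffzwlfn" (len 9), cursors c1@3 c2@4 c3@8, authorship ..12...3.
After op 4 (add_cursor(4)): buffer="wwffzwlfn" (len 9), cursors c1@3 c2@4 c4@4 c3@8, authorship ..12...3.
After op 5 (insert('f')): buffer="wwfffffzwlffn" (len 13), cursors c1@4 c2@7 c4@7 c3@12, authorship ..11224...33.
After op 6 (insert('h')): buffer="wwffhfffhhzwlffhn" (len 17), cursors c1@5 c2@10 c4@10 c3@16, authorship ..11122424...333.
After op 7 (insert('i')): buffer="wwffhifffhhiizwlffhin" (len 21), cursors c1@6 c2@13 c4@13 c3@20, authorship ..11112242424...3333.
Authorship (.=original, N=cursor N): . . 1 1 1 1 2 2 4 2 4 2 4 . . . 3 3 3 3 .
Index 18: author = 3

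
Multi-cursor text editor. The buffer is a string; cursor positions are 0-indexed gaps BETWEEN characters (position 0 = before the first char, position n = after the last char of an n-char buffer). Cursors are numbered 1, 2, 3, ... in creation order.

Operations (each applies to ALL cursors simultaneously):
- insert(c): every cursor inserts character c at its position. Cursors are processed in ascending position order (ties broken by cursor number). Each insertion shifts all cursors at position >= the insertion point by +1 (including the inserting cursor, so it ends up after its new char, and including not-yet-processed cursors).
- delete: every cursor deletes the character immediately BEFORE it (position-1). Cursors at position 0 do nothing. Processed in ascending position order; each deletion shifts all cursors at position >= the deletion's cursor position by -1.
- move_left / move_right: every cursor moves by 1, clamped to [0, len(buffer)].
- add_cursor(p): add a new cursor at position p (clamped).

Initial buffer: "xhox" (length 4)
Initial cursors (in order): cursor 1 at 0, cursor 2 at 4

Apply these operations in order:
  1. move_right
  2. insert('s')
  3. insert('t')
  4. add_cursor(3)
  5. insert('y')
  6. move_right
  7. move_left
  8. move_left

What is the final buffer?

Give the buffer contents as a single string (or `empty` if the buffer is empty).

Answer: xstyyhoxsty

Derivation:
After op 1 (move_right): buffer="xhox" (len 4), cursors c1@1 c2@4, authorship ....
After op 2 (insert('s')): buffer="xshoxs" (len 6), cursors c1@2 c2@6, authorship .1...2
After op 3 (insert('t')): buffer="xsthoxst" (len 8), cursors c1@3 c2@8, authorship .11...22
After op 4 (add_cursor(3)): buffer="xsthoxst" (len 8), cursors c1@3 c3@3 c2@8, authorship .11...22
After op 5 (insert('y')): buffer="xstyyhoxsty" (len 11), cursors c1@5 c3@5 c2@11, authorship .1113...222
After op 6 (move_right): buffer="xstyyhoxsty" (len 11), cursors c1@6 c3@6 c2@11, authorship .1113...222
After op 7 (move_left): buffer="xstyyhoxsty" (len 11), cursors c1@5 c3@5 c2@10, authorship .1113...222
After op 8 (move_left): buffer="xstyyhoxsty" (len 11), cursors c1@4 c3@4 c2@9, authorship .1113...222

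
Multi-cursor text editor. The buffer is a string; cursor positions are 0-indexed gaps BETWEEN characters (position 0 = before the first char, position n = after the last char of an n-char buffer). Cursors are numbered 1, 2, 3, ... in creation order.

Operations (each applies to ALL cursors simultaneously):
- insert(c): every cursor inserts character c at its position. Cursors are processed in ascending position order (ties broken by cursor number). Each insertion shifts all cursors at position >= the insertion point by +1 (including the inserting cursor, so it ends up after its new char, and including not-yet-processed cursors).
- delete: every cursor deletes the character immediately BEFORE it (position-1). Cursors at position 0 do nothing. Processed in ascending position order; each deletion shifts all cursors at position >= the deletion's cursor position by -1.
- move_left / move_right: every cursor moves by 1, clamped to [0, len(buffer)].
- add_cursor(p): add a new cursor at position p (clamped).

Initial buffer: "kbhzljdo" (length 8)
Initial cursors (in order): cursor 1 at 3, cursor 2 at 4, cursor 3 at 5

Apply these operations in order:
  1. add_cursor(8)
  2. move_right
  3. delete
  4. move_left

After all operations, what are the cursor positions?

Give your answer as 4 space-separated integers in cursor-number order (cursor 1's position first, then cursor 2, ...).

After op 1 (add_cursor(8)): buffer="kbhzljdo" (len 8), cursors c1@3 c2@4 c3@5 c4@8, authorship ........
After op 2 (move_right): buffer="kbhzljdo" (len 8), cursors c1@4 c2@5 c3@6 c4@8, authorship ........
After op 3 (delete): buffer="kbhd" (len 4), cursors c1@3 c2@3 c3@3 c4@4, authorship ....
After op 4 (move_left): buffer="kbhd" (len 4), cursors c1@2 c2@2 c3@2 c4@3, authorship ....

Answer: 2 2 2 3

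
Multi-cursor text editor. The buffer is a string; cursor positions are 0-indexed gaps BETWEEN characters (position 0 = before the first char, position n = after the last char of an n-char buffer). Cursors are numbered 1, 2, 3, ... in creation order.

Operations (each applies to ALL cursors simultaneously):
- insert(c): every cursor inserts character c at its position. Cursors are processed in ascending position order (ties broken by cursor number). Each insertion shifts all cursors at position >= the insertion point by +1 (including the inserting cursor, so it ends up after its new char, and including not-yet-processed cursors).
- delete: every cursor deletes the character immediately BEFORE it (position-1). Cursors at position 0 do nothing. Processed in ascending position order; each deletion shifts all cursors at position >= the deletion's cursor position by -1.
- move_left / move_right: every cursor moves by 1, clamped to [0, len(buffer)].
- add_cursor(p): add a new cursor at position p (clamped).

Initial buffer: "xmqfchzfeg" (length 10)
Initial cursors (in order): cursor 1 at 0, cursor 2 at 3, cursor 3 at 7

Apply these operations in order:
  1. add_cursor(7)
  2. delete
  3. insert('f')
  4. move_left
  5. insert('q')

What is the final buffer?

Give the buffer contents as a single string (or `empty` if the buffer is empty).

After op 1 (add_cursor(7)): buffer="xmqfchzfeg" (len 10), cursors c1@0 c2@3 c3@7 c4@7, authorship ..........
After op 2 (delete): buffer="xmfcfeg" (len 7), cursors c1@0 c2@2 c3@4 c4@4, authorship .......
After op 3 (insert('f')): buffer="fxmffcfffeg" (len 11), cursors c1@1 c2@4 c3@8 c4@8, authorship 1..2..34...
After op 4 (move_left): buffer="fxmffcfffeg" (len 11), cursors c1@0 c2@3 c3@7 c4@7, authorship 1..2..34...
After op 5 (insert('q')): buffer="qfxmqffcfqqffeg" (len 15), cursors c1@1 c2@5 c3@11 c4@11, authorship 11..22..3344...

Answer: qfxmqffcfqqffeg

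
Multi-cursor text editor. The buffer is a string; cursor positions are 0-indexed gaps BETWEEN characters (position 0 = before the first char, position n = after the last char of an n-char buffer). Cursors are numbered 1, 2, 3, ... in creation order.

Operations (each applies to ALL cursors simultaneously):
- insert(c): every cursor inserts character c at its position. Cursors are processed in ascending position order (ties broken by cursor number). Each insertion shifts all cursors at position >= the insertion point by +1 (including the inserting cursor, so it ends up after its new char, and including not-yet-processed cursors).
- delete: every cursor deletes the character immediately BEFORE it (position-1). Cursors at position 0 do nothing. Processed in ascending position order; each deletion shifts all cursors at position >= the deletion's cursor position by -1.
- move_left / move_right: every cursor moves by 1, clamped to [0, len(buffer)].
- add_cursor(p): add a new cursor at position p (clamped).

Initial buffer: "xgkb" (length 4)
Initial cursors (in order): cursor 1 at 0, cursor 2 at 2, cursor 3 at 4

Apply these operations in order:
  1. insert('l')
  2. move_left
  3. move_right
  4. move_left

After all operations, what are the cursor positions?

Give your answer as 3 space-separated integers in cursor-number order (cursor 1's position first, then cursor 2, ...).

Answer: 0 3 6

Derivation:
After op 1 (insert('l')): buffer="lxglkbl" (len 7), cursors c1@1 c2@4 c3@7, authorship 1..2..3
After op 2 (move_left): buffer="lxglkbl" (len 7), cursors c1@0 c2@3 c3@6, authorship 1..2..3
After op 3 (move_right): buffer="lxglkbl" (len 7), cursors c1@1 c2@4 c3@7, authorship 1..2..3
After op 4 (move_left): buffer="lxglkbl" (len 7), cursors c1@0 c2@3 c3@6, authorship 1..2..3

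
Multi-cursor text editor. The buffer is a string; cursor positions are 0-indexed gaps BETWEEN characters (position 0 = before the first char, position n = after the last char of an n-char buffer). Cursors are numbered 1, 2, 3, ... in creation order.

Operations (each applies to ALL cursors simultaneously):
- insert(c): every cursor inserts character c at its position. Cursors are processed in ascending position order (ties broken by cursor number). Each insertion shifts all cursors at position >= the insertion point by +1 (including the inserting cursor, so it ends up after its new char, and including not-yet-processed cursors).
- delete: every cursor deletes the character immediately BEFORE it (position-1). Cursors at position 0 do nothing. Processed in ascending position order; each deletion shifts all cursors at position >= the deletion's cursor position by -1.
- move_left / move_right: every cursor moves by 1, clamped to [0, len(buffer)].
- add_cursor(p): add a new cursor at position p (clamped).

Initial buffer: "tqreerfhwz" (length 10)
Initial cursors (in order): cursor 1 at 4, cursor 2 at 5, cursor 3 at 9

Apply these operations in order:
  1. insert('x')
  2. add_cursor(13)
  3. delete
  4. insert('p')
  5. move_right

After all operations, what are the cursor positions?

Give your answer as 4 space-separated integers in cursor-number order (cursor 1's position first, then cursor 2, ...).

Answer: 6 8 13 13

Derivation:
After op 1 (insert('x')): buffer="tqrexexrfhwxz" (len 13), cursors c1@5 c2@7 c3@12, authorship ....1.2....3.
After op 2 (add_cursor(13)): buffer="tqrexexrfhwxz" (len 13), cursors c1@5 c2@7 c3@12 c4@13, authorship ....1.2....3.
After op 3 (delete): buffer="tqreerfhw" (len 9), cursors c1@4 c2@5 c3@9 c4@9, authorship .........
After op 4 (insert('p')): buffer="tqrepeprfhwpp" (len 13), cursors c1@5 c2@7 c3@13 c4@13, authorship ....1.2....34
After op 5 (move_right): buffer="tqrepeprfhwpp" (len 13), cursors c1@6 c2@8 c3@13 c4@13, authorship ....1.2....34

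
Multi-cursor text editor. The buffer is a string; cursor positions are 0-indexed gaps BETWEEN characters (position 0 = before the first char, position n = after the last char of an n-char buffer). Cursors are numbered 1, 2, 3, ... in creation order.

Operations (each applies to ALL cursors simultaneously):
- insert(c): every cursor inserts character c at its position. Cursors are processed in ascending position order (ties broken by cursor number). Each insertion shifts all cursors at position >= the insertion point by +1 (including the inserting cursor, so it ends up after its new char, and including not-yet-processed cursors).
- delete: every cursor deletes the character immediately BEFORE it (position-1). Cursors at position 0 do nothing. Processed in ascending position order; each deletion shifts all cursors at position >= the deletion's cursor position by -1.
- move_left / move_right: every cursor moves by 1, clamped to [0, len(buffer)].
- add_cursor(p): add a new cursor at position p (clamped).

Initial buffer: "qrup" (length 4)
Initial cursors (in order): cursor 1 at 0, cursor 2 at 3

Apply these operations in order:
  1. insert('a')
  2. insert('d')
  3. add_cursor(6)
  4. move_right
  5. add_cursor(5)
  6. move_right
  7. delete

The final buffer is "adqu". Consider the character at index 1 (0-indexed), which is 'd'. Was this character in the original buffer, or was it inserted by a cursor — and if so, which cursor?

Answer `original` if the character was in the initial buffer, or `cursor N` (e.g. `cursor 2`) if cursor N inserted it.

Answer: cursor 1

Derivation:
After op 1 (insert('a')): buffer="aqruap" (len 6), cursors c1@1 c2@5, authorship 1...2.
After op 2 (insert('d')): buffer="adqruadp" (len 8), cursors c1@2 c2@7, authorship 11...22.
After op 3 (add_cursor(6)): buffer="adqruadp" (len 8), cursors c1@2 c3@6 c2@7, authorship 11...22.
After op 4 (move_right): buffer="adqruadp" (len 8), cursors c1@3 c3@7 c2@8, authorship 11...22.
After op 5 (add_cursor(5)): buffer="adqruadp" (len 8), cursors c1@3 c4@5 c3@7 c2@8, authorship 11...22.
After op 6 (move_right): buffer="adqruadp" (len 8), cursors c1@4 c4@6 c2@8 c3@8, authorship 11...22.
After op 7 (delete): buffer="adqu" (len 4), cursors c1@3 c2@4 c3@4 c4@4, authorship 11..
Authorship (.=original, N=cursor N): 1 1 . .
Index 1: author = 1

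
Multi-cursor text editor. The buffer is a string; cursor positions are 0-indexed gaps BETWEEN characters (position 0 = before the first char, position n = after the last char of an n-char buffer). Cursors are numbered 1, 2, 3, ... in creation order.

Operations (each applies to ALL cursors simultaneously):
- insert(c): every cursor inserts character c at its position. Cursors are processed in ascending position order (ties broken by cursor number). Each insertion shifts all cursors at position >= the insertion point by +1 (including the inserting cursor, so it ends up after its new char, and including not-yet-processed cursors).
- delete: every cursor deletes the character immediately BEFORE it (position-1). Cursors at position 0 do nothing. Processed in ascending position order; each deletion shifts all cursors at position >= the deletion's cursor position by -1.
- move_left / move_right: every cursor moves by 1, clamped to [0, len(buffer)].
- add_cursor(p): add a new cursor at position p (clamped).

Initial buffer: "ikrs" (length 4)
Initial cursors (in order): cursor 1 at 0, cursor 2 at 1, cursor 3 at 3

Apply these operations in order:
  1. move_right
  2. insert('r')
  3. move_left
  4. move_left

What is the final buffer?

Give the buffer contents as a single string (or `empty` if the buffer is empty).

After op 1 (move_right): buffer="ikrs" (len 4), cursors c1@1 c2@2 c3@4, authorship ....
After op 2 (insert('r')): buffer="irkrrsr" (len 7), cursors c1@2 c2@4 c3@7, authorship .1.2..3
After op 3 (move_left): buffer="irkrrsr" (len 7), cursors c1@1 c2@3 c3@6, authorship .1.2..3
After op 4 (move_left): buffer="irkrrsr" (len 7), cursors c1@0 c2@2 c3@5, authorship .1.2..3

Answer: irkrrsr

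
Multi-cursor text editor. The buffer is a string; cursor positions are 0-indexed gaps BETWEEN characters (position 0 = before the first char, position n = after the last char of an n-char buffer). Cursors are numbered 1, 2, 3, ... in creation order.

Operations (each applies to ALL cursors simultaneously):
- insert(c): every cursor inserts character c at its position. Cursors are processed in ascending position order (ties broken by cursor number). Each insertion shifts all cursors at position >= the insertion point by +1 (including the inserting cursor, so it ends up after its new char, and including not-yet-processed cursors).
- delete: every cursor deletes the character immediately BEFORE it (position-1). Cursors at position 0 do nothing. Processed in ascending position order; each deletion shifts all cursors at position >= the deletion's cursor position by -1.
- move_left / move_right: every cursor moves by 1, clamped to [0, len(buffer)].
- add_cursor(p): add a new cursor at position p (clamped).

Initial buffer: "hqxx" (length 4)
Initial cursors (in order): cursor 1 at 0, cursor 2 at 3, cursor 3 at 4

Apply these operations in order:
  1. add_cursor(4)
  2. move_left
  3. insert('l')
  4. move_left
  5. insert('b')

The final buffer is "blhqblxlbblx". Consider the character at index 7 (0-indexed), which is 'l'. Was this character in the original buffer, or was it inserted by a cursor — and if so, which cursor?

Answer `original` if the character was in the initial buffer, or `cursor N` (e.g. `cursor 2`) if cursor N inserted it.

After op 1 (add_cursor(4)): buffer="hqxx" (len 4), cursors c1@0 c2@3 c3@4 c4@4, authorship ....
After op 2 (move_left): buffer="hqxx" (len 4), cursors c1@0 c2@2 c3@3 c4@3, authorship ....
After op 3 (insert('l')): buffer="lhqlxllx" (len 8), cursors c1@1 c2@4 c3@7 c4@7, authorship 1..2.34.
After op 4 (move_left): buffer="lhqlxllx" (len 8), cursors c1@0 c2@3 c3@6 c4@6, authorship 1..2.34.
After op 5 (insert('b')): buffer="blhqblxlbblx" (len 12), cursors c1@1 c2@5 c3@10 c4@10, authorship 11..22.3344.
Authorship (.=original, N=cursor N): 1 1 . . 2 2 . 3 3 4 4 .
Index 7: author = 3

Answer: cursor 3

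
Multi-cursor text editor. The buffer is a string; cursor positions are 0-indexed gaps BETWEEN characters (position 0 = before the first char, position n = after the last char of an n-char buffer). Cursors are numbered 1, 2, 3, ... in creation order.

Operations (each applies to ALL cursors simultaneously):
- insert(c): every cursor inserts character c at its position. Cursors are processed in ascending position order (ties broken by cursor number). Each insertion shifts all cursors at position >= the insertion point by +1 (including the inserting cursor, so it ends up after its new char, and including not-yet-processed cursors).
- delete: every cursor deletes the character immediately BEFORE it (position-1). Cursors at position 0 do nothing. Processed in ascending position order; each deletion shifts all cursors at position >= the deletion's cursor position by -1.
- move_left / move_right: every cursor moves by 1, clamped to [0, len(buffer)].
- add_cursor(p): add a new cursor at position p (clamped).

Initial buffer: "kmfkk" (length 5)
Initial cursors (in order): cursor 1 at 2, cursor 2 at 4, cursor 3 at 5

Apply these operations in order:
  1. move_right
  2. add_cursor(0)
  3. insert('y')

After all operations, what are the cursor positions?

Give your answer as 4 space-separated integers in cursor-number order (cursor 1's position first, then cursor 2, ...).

Answer: 5 9 9 1

Derivation:
After op 1 (move_right): buffer="kmfkk" (len 5), cursors c1@3 c2@5 c3@5, authorship .....
After op 2 (add_cursor(0)): buffer="kmfkk" (len 5), cursors c4@0 c1@3 c2@5 c3@5, authorship .....
After op 3 (insert('y')): buffer="ykmfykkyy" (len 9), cursors c4@1 c1@5 c2@9 c3@9, authorship 4...1..23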